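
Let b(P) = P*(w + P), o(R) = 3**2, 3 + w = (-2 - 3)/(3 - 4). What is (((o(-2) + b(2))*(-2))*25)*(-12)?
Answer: 10200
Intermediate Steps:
w = 2 (w = -3 + (-2 - 3)/(3 - 4) = -3 - 5/(-1) = -3 - 5*(-1) = -3 + 5 = 2)
o(R) = 9
b(P) = P*(2 + P)
(((o(-2) + b(2))*(-2))*25)*(-12) = (((9 + 2*(2 + 2))*(-2))*25)*(-12) = (((9 + 2*4)*(-2))*25)*(-12) = (((9 + 8)*(-2))*25)*(-12) = ((17*(-2))*25)*(-12) = -34*25*(-12) = -850*(-12) = 10200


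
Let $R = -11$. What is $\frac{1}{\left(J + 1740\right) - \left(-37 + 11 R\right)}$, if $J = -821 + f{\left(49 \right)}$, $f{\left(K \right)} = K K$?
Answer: $\frac{1}{3478} \approx 0.00028752$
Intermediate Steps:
$f{\left(K \right)} = K^{2}$
$J = 1580$ ($J = -821 + 49^{2} = -821 + 2401 = 1580$)
$\frac{1}{\left(J + 1740\right) - \left(-37 + 11 R\right)} = \frac{1}{\left(1580 + 1740\right) + \left(37 - -121\right)} = \frac{1}{3320 + \left(37 + 121\right)} = \frac{1}{3320 + 158} = \frac{1}{3478}$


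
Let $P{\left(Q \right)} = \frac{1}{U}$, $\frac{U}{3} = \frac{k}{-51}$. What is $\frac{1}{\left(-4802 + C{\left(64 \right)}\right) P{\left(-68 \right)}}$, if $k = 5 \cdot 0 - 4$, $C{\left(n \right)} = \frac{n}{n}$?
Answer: $- \frac{4}{81617} \approx -4.9009 \cdot 10^{-5}$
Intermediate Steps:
$C{\left(n \right)} = 1$
$k = -4$ ($k = 0 - 4 = -4$)
$U = \frac{4}{17}$ ($U = 3 \left(- \frac{4}{-51}\right) = 3 \left(\left(-4\right) \left(- \frac{1}{51}\right)\right) = 3 \cdot \frac{4}{51} = \frac{4}{17} \approx 0.23529$)
$P{\left(Q \right)} = \frac{17}{4}$ ($P{\left(Q \right)} = \frac{1}{\frac{4}{17}} = \frac{17}{4}$)
$\frac{1}{\left(-4802 + C{\left(64 \right)}\right) P{\left(-68 \right)}} = \frac{1}{\left(-4802 + 1\right) \frac{17}{4}} = \frac{1}{-4801} \cdot \frac{4}{17} = \left(- \frac{1}{4801}\right) \frac{4}{17} = - \frac{4}{81617}$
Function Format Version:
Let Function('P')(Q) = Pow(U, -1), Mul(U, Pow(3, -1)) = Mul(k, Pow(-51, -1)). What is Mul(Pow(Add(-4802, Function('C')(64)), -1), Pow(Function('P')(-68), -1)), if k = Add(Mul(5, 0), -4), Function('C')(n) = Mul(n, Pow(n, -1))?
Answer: Rational(-4, 81617) ≈ -4.9009e-5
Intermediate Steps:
Function('C')(n) = 1
k = -4 (k = Add(0, -4) = -4)
U = Rational(4, 17) (U = Mul(3, Mul(-4, Pow(-51, -1))) = Mul(3, Mul(-4, Rational(-1, 51))) = Mul(3, Rational(4, 51)) = Rational(4, 17) ≈ 0.23529)
Function('P')(Q) = Rational(17, 4) (Function('P')(Q) = Pow(Rational(4, 17), -1) = Rational(17, 4))
Mul(Pow(Add(-4802, Function('C')(64)), -1), Pow(Function('P')(-68), -1)) = Mul(Pow(Add(-4802, 1), -1), Pow(Rational(17, 4), -1)) = Mul(Pow(-4801, -1), Rational(4, 17)) = Mul(Rational(-1, 4801), Rational(4, 17)) = Rational(-4, 81617)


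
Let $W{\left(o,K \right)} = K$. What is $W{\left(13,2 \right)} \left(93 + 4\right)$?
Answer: $194$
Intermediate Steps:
$W{\left(13,2 \right)} \left(93 + 4\right) = 2 \left(93 + 4\right) = 2 \cdot 97 = 194$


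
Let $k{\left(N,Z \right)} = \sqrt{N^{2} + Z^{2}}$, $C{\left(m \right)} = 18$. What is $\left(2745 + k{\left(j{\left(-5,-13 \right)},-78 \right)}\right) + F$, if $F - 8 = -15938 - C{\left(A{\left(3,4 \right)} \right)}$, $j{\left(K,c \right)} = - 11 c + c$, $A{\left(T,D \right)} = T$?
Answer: $-13203 + 26 \sqrt{34} \approx -13051.0$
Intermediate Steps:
$j{\left(K,c \right)} = - 10 c$
$F = -15948$ ($F = 8 - 15956 = -15948$)
$\left(2745 + k{\left(j{\left(-5,-13 \right)},-78 \right)}\right) + F = \left(2745 + \sqrt{\left(\left(-10\right) \left(-13\right)\right)^{2} + \left(-78\right)^{2}}\right) - 15948 = \left(2745 + \sqrt{130^{2} + 6084}\right) - 15948 = \left(2745 + \sqrt{16900 + 6084}\right) - 15948 = \left(2745 + \sqrt{22984}\right) - 15948 = \left(2745 + 26 \sqrt{34}\right) - 15948 = -13203 + 26 \sqrt{34}$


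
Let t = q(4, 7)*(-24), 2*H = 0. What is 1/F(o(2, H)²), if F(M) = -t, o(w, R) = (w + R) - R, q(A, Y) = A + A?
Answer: 1/192 ≈ 0.0052083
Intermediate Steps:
q(A, Y) = 2*A
H = 0 (H = (½)*0 = 0)
t = -192 (t = (2*4)*(-24) = 8*(-24) = -192)
o(w, R) = w (o(w, R) = (R + w) - R = w)
F(M) = 192 (F(M) = -1*(-192) = 192)
1/F(o(2, H)²) = 1/192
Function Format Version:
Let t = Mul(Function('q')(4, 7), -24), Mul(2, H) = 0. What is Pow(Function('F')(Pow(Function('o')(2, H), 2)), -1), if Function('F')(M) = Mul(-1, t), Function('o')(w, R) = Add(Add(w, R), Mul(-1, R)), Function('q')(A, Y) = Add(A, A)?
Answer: Rational(1, 192) ≈ 0.0052083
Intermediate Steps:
Function('q')(A, Y) = Mul(2, A)
H = 0 (H = Mul(Rational(1, 2), 0) = 0)
t = -192 (t = Mul(Mul(2, 4), -24) = Mul(8, -24) = -192)
Function('o')(w, R) = w (Function('o')(w, R) = Add(Add(R, w), Mul(-1, R)) = w)
Function('F')(M) = 192 (Function('F')(M) = Mul(-1, -192) = 192)
Pow(Function('F')(Pow(Function('o')(2, H), 2)), -1) = Pow(192, -1) = Rational(1, 192)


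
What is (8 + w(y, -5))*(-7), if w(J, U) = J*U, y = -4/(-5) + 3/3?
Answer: 7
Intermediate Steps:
y = 9/5 (y = -4*(-⅕) + 3*(⅓) = ⅘ + 1 = 9/5 ≈ 1.8000)
(8 + w(y, -5))*(-7) = (8 + (9/5)*(-5))*(-7) = (8 - 9)*(-7) = -1*(-7) = 7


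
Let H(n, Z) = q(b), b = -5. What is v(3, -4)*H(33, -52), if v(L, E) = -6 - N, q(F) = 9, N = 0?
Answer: -54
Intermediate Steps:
H(n, Z) = 9
v(L, E) = -6 (v(L, E) = -6 - 1*0 = -6 + 0 = -6)
v(3, -4)*H(33, -52) = -6*9 = -54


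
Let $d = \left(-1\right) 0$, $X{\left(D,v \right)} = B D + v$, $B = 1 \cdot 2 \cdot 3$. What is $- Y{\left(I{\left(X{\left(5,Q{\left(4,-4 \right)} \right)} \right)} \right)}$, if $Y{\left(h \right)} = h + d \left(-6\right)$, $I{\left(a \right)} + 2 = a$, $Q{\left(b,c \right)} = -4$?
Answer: $-24$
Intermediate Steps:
$B = 6$ ($B = 2 \cdot 3 = 6$)
$X{\left(D,v \right)} = v + 6 D$ ($X{\left(D,v \right)} = 6 D + v = v + 6 D$)
$I{\left(a \right)} = -2 + a$
$d = 0$
$Y{\left(h \right)} = h$ ($Y{\left(h \right)} = h + 0 \left(-6\right) = h + 0 = h$)
$- Y{\left(I{\left(X{\left(5,Q{\left(4,-4 \right)} \right)} \right)} \right)} = - (-2 + \left(-4 + 6 \cdot 5\right)) = - (-2 + \left(-4 + 30\right)) = - (-2 + 26) = \left(-1\right) 24 = -24$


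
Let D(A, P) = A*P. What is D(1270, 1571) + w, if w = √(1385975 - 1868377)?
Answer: 1995170 + I*√482402 ≈ 1.9952e+6 + 694.55*I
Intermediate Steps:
w = I*√482402 (w = √(-482402) = I*√482402 ≈ 694.55*I)
D(1270, 1571) + w = 1270*1571 + I*√482402 = 1995170 + I*√482402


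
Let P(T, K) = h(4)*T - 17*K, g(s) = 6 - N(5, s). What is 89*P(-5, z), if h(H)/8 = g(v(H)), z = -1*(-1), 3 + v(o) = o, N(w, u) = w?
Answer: -5073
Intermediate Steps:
v(o) = -3 + o
z = 1
g(s) = 1 (g(s) = 6 - 1*5 = 6 - 5 = 1)
h(H) = 8 (h(H) = 8*1 = 8)
P(T, K) = -17*K + 8*T (P(T, K) = 8*T - 17*K = -17*K + 8*T)
89*P(-5, z) = 89*(-17*1 + 8*(-5)) = 89*(-17 - 40) = 89*(-57) = -5073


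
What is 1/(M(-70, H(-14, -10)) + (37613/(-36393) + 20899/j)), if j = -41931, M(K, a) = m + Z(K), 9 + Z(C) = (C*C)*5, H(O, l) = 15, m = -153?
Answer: 508664961/12379108578148 ≈ 4.1091e-5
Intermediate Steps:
Z(C) = -9 + 5*C² (Z(C) = -9 + (C*C)*5 = -9 + C²*5 = -9 + 5*C²)
M(K, a) = -162 + 5*K² (M(K, a) = -153 + (-9 + 5*K²) = -162 + 5*K²)
1/(M(-70, H(-14, -10)) + (37613/(-36393) + 20899/j)) = 1/((-162 + 5*(-70)²) + (37613/(-36393) + 20899/(-41931))) = 1/((-162 + 5*4900) + (37613*(-1/36393) + 20899*(-1/41931))) = 1/((-162 + 24500) + (-37613/36393 - 20899/41931)) = 1/(24338 - 779242670/508664961) = 1/(12379108578148/508664961) = 508664961/12379108578148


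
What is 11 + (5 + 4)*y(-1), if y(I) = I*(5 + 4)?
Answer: -70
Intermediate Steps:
y(I) = 9*I (y(I) = I*9 = 9*I)
11 + (5 + 4)*y(-1) = 11 + (5 + 4)*(9*(-1)) = 11 + 9*(-9) = 11 - 81 = -70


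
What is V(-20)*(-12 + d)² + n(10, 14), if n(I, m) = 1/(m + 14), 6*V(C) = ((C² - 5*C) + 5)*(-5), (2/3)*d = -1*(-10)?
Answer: -106049/28 ≈ -3787.5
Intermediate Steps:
d = 15 (d = 3*(-1*(-10))/2 = (3/2)*10 = 15)
V(C) = -25/6 - 5*C²/6 + 25*C/6 (V(C) = (((C² - 5*C) + 5)*(-5))/6 = ((5 + C² - 5*C)*(-5))/6 = (-25 - 5*C² + 25*C)/6 = -25/6 - 5*C²/6 + 25*C/6)
n(I, m) = 1/(14 + m)
V(-20)*(-12 + d)² + n(10, 14) = (-25/6 - ⅚*(-20)² + (25/6)*(-20))*(-12 + 15)² + 1/(14 + 14) = (-25/6 - ⅚*400 - 250/3)*3² + 1/28 = (-25/6 - 1000/3 - 250/3)*9 + 1/28 = -2525/6*9 + 1/28 = -7575/2 + 1/28 = -106049/28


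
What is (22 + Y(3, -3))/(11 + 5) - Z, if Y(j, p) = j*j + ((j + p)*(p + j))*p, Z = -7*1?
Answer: 143/16 ≈ 8.9375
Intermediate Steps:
Z = -7
Y(j, p) = j² + p*(j + p)² (Y(j, p) = j² + ((j + p)*(j + p))*p = j² + (j + p)²*p = j² + p*(j + p)²)
(22 + Y(3, -3))/(11 + 5) - Z = (22 + (3² - 3*(3 - 3)²))/(11 + 5) - 1*(-7) = (22 + (9 - 3*0²))/16 + 7 = (22 + (9 - 3*0))*(1/16) + 7 = (22 + (9 + 0))*(1/16) + 7 = (22 + 9)*(1/16) + 7 = 31*(1/16) + 7 = 31/16 + 7 = 143/16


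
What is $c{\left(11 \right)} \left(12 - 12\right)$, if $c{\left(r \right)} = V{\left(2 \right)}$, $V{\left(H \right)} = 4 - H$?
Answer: $0$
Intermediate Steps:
$c{\left(r \right)} = 2$ ($c{\left(r \right)} = 4 - 2 = 2$)
$c{\left(11 \right)} \left(12 - 12\right) = 2 \left(12 - 12\right) = 2 \cdot 0 = 0$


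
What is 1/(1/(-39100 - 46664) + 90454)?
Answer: 85764/7757696855 ≈ 1.1055e-5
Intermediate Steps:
1/(1/(-39100 - 46664) + 90454) = 1/(1/(-85764) + 90454) = 1/(-1/85764 + 90454) = 1/(7757696855/85764) = 85764/7757696855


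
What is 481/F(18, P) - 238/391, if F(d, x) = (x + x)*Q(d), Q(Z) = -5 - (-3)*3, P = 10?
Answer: 9943/1840 ≈ 5.4038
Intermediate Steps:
Q(Z) = 4 (Q(Z) = -5 - 1*(-9) = -5 + 9 = 4)
F(d, x) = 8*x (F(d, x) = (x + x)*4 = (2*x)*4 = 8*x)
481/F(18, P) - 238/391 = 481/((8*10)) - 238/391 = 481/80 - 238*1/391 = 481*(1/80) - 14/23 = 481/80 - 14/23 = 9943/1840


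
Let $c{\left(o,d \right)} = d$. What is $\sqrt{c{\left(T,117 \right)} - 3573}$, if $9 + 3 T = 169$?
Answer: $24 i \sqrt{6} \approx 58.788 i$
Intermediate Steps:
$T = \frac{160}{3}$ ($T = -3 + \frac{1}{3} \cdot 169 = -3 + \frac{169}{3} = \frac{160}{3} \approx 53.333$)
$\sqrt{c{\left(T,117 \right)} - 3573} = \sqrt{117 - 3573} = \sqrt{-3456} = 24 i \sqrt{6}$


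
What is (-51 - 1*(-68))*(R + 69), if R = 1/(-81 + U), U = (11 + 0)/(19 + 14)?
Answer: 283815/242 ≈ 1172.8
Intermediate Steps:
U = ⅓ (U = 11/33 = 11*(1/33) = ⅓ ≈ 0.33333)
R = -3/242 (R = 1/(-81 + ⅓) = 1/(-242/3) = -3/242 ≈ -0.012397)
(-51 - 1*(-68))*(R + 69) = (-51 - 1*(-68))*(-3/242 + 69) = (-51 + 68)*(16695/242) = 17*(16695/242) = 283815/242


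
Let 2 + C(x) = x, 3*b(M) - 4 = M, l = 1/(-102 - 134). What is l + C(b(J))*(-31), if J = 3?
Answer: -7319/708 ≈ -10.338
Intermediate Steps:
l = -1/236 (l = 1/(-236) = -1/236 ≈ -0.0042373)
b(M) = 4/3 + M/3
C(x) = -2 + x
l + C(b(J))*(-31) = -1/236 + (-2 + (4/3 + (⅓)*3))*(-31) = -1/236 + (-2 + (4/3 + 1))*(-31) = -1/236 + (-2 + 7/3)*(-31) = -1/236 + (⅓)*(-31) = -1/236 - 31/3 = -7319/708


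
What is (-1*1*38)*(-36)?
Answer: 1368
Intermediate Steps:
(-1*1*38)*(-36) = -1*38*(-36) = -38*(-36) = 1368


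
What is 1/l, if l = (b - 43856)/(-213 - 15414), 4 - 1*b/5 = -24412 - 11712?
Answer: -15627/136784 ≈ -0.11425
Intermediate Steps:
b = 180640 (b = 20 - 5*(-24412 - 11712) = 20 - 5*(-36124) = 20 + 180620 = 180640)
l = -136784/15627 (l = (180640 - 43856)/(-213 - 15414) = 136784/(-15627) = 136784*(-1/15627) = -136784/15627 ≈ -8.7531)
1/l = 1/(-136784/15627) = -15627/136784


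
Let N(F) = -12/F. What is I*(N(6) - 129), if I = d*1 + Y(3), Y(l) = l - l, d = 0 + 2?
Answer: -262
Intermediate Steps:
d = 2
Y(l) = 0
I = 2 (I = 2*1 + 0 = 2 + 0 = 2)
I*(N(6) - 129) = 2*(-12/6 - 129) = 2*(-12*⅙ - 129) = 2*(-2 - 129) = 2*(-131) = -262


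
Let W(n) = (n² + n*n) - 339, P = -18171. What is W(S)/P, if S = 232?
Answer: -107309/18171 ≈ -5.9055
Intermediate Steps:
W(n) = -339 + 2*n² (W(n) = (n² + n²) - 339 = 2*n² - 339 = -339 + 2*n²)
W(S)/P = (-339 + 2*232²)/(-18171) = (-339 + 2*53824)*(-1/18171) = (-339 + 107648)*(-1/18171) = 107309*(-1/18171) = -107309/18171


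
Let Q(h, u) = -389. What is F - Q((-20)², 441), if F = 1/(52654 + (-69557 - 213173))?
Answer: 89499563/230076 ≈ 389.00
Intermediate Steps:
F = -1/230076 (F = 1/(52654 - 282730) = 1/(-230076) = -1/230076 ≈ -4.3464e-6)
F - Q((-20)², 441) = -1/230076 - 1*(-389) = -1/230076 + 389 = 89499563/230076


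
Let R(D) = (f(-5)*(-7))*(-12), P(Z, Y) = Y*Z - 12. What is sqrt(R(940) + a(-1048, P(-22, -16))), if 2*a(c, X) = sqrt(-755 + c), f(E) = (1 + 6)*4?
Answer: sqrt(9408 + 2*I*sqrt(1803))/2 ≈ 48.498 + 0.21888*I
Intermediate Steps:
f(E) = 28 (f(E) = 7*4 = 28)
P(Z, Y) = -12 + Y*Z
a(c, X) = sqrt(-755 + c)/2
R(D) = 2352 (R(D) = (28*(-7))*(-12) = -196*(-12) = 2352)
sqrt(R(940) + a(-1048, P(-22, -16))) = sqrt(2352 + sqrt(-755 - 1048)/2) = sqrt(2352 + sqrt(-1803)/2) = sqrt(2352 + (I*sqrt(1803))/2) = sqrt(2352 + I*sqrt(1803)/2)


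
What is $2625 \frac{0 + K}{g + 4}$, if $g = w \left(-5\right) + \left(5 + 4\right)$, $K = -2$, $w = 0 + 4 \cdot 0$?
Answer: $- \frac{5250}{13} \approx -403.85$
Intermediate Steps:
$w = 0$ ($w = 0 + 0 = 0$)
$g = 9$ ($g = 0 \left(-5\right) + \left(5 + 4\right) = 0 + 9 = 9$)
$2625 \frac{0 + K}{g + 4} = 2625 \frac{0 - 2}{9 + 4} = 2625 \left(- \frac{2}{13}\right) = - \frac{5250}{13}$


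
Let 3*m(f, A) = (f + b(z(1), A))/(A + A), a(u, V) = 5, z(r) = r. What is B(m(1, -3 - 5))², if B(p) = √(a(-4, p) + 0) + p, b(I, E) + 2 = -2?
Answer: 1281/256 + √5/8 ≈ 5.2834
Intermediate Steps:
b(I, E) = -4 (b(I, E) = -2 - 2 = -4)
m(f, A) = (-4 + f)/(6*A) (m(f, A) = ((f - 4)/(A + A))/3 = ((-4 + f)/((2*A)))/3 = ((-4 + f)*(1/(2*A)))/3 = ((-4 + f)/(2*A))/3 = (-4 + f)/(6*A))
B(p) = p + √5 (B(p) = √(5 + 0) + p = √5 + p = p + √5)
B(m(1, -3 - 5))² = ((-4 + 1)/(6*(-3 - 5)) + √5)² = ((⅙)*(-3)/(-8) + √5)² = ((⅙)*(-⅛)*(-3) + √5)² = (1/16 + √5)²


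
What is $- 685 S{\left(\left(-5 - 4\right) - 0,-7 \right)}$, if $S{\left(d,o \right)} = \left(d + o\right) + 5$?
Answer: $7535$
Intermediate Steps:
$S{\left(d,o \right)} = 5 + d + o$
$- 685 S{\left(\left(-5 - 4\right) - 0,-7 \right)} = - 685 \left(5 - 9 - 7\right) = \left(-685\right) \left(-11\right) = 7535$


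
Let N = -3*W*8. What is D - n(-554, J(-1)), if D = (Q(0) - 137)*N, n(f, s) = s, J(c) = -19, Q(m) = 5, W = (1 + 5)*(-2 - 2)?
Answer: -76013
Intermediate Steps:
W = -24 (W = 6*(-4) = -24)
N = 576 (N = -3*(-24)*8 = 72*8 = 576)
D = -76032 (D = (5 - 137)*576 = -132*576 = -76032)
D - n(-554, J(-1)) = -76032 - 1*(-19) = -76032 + 19 = -76013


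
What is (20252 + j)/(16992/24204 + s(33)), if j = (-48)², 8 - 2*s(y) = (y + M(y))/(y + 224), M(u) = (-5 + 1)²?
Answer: 23384662328/4775943 ≈ 4896.3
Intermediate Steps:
M(u) = 16 (M(u) = (-4)² = 16)
s(y) = 4 - (16 + y)/(2*(224 + y)) (s(y) = 4 - (y + 16)/(2*(y + 224)) = 4 - (16 + y)/(2*(224 + y)))
j = 2304
(20252 + j)/(16992/24204 + s(33)) = (20252 + 2304)/(16992/24204 + (1776 + 7*33)/(2*(224 + 33))) = 22556/(16992*(1/24204) + (½)*(1776 + 231)/257) = 22556/(1416/2017 + (½)*(1/257)*2007) = 22556/(1416/2017 + 2007/514) = 22556/(4775943/1036738) = 22556*(1036738/4775943) = 23384662328/4775943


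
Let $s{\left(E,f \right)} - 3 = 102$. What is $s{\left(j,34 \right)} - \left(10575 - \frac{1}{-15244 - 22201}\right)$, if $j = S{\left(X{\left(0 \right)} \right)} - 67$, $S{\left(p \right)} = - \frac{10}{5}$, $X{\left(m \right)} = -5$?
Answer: $- \frac{392049151}{37445} \approx -10470.0$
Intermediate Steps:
$S{\left(p \right)} = -2$ ($S{\left(p \right)} = \left(-10\right) \frac{1}{5} = -2$)
$j = -69$ ($j = -2 - 67 = -69$)
$s{\left(E,f \right)} = 105$ ($s{\left(E,f \right)} = 3 + 102 = 105$)
$s{\left(j,34 \right)} - \left(10575 - \frac{1}{-15244 - 22201}\right) = 105 - \left(10575 - \frac{1}{-15244 - 22201}\right) = 105 - \left(10575 - \frac{1}{-37445}\right) = 105 - \frac{395980876}{37445} = - \frac{392049151}{37445}$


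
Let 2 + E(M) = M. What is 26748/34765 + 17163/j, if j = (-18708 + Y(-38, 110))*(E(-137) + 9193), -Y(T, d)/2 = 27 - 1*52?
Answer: 501992272249/652537242220 ≈ 0.76929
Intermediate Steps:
Y(T, d) = 50 (Y(T, d) = -2*(27 - 1*52) = -2*(27 - 52) = -2*(-25) = 50)
E(M) = -2 + M
j = -168929532 (j = (-18708 + 50)*((-2 - 137) + 9193) = -18658*(-139 + 9193) = -18658*9054 = -168929532)
26748/34765 + 17163/j = 26748/34765 + 17163/(-168929532) = 26748*(1/34765) + 17163*(-1/168929532) = 26748/34765 - 1907/18769948 = 501992272249/652537242220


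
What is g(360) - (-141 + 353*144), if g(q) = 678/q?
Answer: -3041347/60 ≈ -50689.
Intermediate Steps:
g(360) - (-141 + 353*144) = 678/360 - (-141 + 353*144) = 678*(1/360) - (-141 + 50832) = 113/60 - 1*50691 = 113/60 - 50691 = -3041347/60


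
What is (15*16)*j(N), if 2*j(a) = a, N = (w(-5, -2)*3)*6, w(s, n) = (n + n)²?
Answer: 34560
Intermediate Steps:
w(s, n) = 4*n² (w(s, n) = (2*n)² = 4*n²)
N = 288 (N = ((4*(-2)²)*3)*6 = ((4*4)*3)*6 = (16*3)*6 = 48*6 = 288)
j(a) = a/2
(15*16)*j(N) = (15*16)*((½)*288) = 240*144 = 34560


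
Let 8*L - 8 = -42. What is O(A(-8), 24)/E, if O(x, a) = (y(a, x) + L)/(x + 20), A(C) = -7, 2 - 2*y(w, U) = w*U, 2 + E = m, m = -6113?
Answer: -323/317980 ≈ -0.0010158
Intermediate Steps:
L = -17/4 (L = 1 + (1/8)*(-42) = 1 - 21/4 = -17/4 ≈ -4.2500)
E = -6115 (E = -2 - 6113 = -6115)
y(w, U) = 1 - U*w/2 (y(w, U) = 1 - w*U/2 = 1 - U*w/2)
O(x, a) = (-13/4 - a*x/2)/(20 + x) (O(x, a) = ((1 - x*a/2) - 17/4)/(x + 20) = ((1 - a*x/2) - 17/4)/(20 + x) = (-13/4 - a*x/2)/(20 + x))
O(A(-8), 24)/E = ((-13 - 2*24*(-7))/(4*(20 - 7)))/(-6115) = ((1/4)*(-13 + 336)/13)*(-1/6115) = ((1/4)*(1/13)*323)*(-1/6115) = (323/52)*(-1/6115) = -323/317980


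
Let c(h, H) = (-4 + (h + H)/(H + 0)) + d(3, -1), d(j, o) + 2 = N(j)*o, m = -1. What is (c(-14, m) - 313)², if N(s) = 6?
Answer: 96100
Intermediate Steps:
d(j, o) = -2 + 6*o
c(h, H) = -12 + (H + h)/H (c(h, H) = (-4 + (h + H)/(H + 0)) + (-2 + 6*(-1)) = (-4 + (H + h)/H) + (-2 - 6) = (-4 + (H + h)/H) - 8 = -12 + (H + h)/H)
(c(-14, m) - 313)² = ((-11 - 14/(-1)) - 313)² = ((-11 - 14*(-1)) - 313)² = ((-11 + 14) - 313)² = (3 - 313)² = (-310)² = 96100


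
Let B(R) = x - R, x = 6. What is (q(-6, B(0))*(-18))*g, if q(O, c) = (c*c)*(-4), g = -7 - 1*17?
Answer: -62208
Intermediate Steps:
B(R) = 6 - R
g = -24 (g = -7 - 17 = -24)
q(O, c) = -4*c**2 (q(O, c) = c**2*(-4) = -4*c**2)
(q(-6, B(0))*(-18))*g = (-4*(6 - 1*0)**2*(-18))*(-24) = (-4*(6 + 0)**2*(-18))*(-24) = (-4*6**2*(-18))*(-24) = (-4*36*(-18))*(-24) = -144*(-18)*(-24) = 2592*(-24) = -62208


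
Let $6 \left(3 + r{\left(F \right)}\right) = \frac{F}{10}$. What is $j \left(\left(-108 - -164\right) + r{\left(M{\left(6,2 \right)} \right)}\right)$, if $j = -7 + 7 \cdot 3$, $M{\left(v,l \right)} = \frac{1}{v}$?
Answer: $\frac{133567}{180} \approx 742.04$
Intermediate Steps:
$r{\left(F \right)} = -3 + \frac{F}{60}$ ($r{\left(F \right)} = -3 + \frac{F \frac{1}{10}}{6} = -3 + \frac{\frac{1}{10} F}{6} = -3 + \frac{F}{60}$)
$j = 14$ ($j = -7 + 21 = 14$)
$j \left(\left(-108 - -164\right) + r{\left(M{\left(6,2 \right)} \right)}\right) = 14 \left(\left(-108 - -164\right) - \left(3 - \frac{1}{60 \cdot 6}\right)\right) = 14 \left(\left(-108 + 164\right) + \left(-3 + \frac{1}{60} \cdot \frac{1}{6}\right)\right) = 14 \left(56 + \left(-3 + \frac{1}{360}\right)\right) = 14 \left(56 - \frac{1079}{360}\right) = 14 \cdot \frac{19081}{360} = \frac{133567}{180}$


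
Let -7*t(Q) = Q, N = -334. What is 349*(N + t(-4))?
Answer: -814566/7 ≈ -1.1637e+5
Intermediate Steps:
t(Q) = -Q/7
349*(N + t(-4)) = 349*(-334 - 1/7*(-4)) = 349*(-334 + 4/7) = 349*(-2334/7) = -814566/7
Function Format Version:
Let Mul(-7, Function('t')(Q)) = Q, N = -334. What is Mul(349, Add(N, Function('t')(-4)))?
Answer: Rational(-814566, 7) ≈ -1.1637e+5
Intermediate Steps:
Function('t')(Q) = Mul(Rational(-1, 7), Q)
Mul(349, Add(N, Function('t')(-4))) = Mul(349, Add(-334, Mul(Rational(-1, 7), -4))) = Mul(349, Add(-334, Rational(4, 7))) = Mul(349, Rational(-2334, 7)) = Rational(-814566, 7)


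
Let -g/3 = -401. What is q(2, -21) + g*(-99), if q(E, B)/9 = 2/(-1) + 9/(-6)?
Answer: -238257/2 ≈ -1.1913e+5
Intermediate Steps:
q(E, B) = -63/2 (q(E, B) = 9*(2/(-1) + 9/(-6)) = 9*(2*(-1) + 9*(-⅙)) = 9*(-2 - 3/2) = 9*(-7/2) = -63/2)
g = 1203 (g = -3*(-401) = 1203)
q(2, -21) + g*(-99) = -63/2 + 1203*(-99) = -63/2 - 119097 = -238257/2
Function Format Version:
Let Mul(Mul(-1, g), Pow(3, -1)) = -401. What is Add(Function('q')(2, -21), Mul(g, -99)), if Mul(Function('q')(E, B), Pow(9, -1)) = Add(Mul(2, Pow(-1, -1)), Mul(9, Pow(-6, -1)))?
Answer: Rational(-238257, 2) ≈ -1.1913e+5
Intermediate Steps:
Function('q')(E, B) = Rational(-63, 2) (Function('q')(E, B) = Mul(9, Add(Mul(2, Pow(-1, -1)), Mul(9, Pow(-6, -1)))) = Mul(9, Add(Mul(2, -1), Mul(9, Rational(-1, 6)))) = Mul(9, Add(-2, Rational(-3, 2))) = Mul(9, Rational(-7, 2)) = Rational(-63, 2))
g = 1203 (g = Mul(-3, -401) = 1203)
Add(Function('q')(2, -21), Mul(g, -99)) = Add(Rational(-63, 2), Mul(1203, -99)) = Add(Rational(-63, 2), -119097) = Rational(-238257, 2)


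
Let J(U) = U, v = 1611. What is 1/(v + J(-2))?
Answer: 1/1609 ≈ 0.00062150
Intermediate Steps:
1/(v + J(-2)) = 1/(1611 - 2) = 1/1609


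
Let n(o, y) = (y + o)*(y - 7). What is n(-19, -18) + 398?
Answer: 1323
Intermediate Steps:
n(o, y) = (-7 + y)*(o + y) (n(o, y) = (o + y)*(-7 + y) = (-7 + y)*(o + y))
n(-19, -18) + 398 = ((-18)² - 7*(-19) - 7*(-18) - 19*(-18)) + 398 = (324 + 133 + 126 + 342) + 398 = 925 + 398 = 1323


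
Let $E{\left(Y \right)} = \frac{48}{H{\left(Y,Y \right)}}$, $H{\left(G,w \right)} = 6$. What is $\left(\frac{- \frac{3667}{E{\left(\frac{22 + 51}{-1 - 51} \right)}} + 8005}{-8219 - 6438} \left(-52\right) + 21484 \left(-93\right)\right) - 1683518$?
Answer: $- \frac{107919585571}{29314} \approx -3.6815 \cdot 10^{6}$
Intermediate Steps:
$E{\left(Y \right)} = 8$ ($E{\left(Y \right)} = \frac{48}{6} = 48 \cdot \frac{1}{6} = 8$)
$\left(\frac{- \frac{3667}{E{\left(\frac{22 + 51}{-1 - 51} \right)}} + 8005}{-8219 - 6438} \left(-52\right) + 21484 \left(-93\right)\right) - 1683518 = \left(\frac{- \frac{3667}{8} + 8005}{-8219 - 6438} \left(-52\right) + 21484 \left(-93\right)\right) - 1683518 = \left(\frac{\left(-3667\right) \frac{1}{8} + 8005}{-14657} \left(-52\right) - 1998012\right) - 1683518 = \left(\left(- \frac{3667}{8} + 8005\right) \left(- \frac{1}{14657}\right) \left(-52\right) - 1998012\right) - 1683518 = \left(\frac{60373}{8} \left(- \frac{1}{14657}\right) \left(-52\right) - 1998012\right) - 1683518 = \left(\left(- \frac{60373}{117256}\right) \left(-52\right) - 1998012\right) - 1683518 = \left(\frac{784849}{29314} - 1998012\right) - 1683518 = - \frac{58568938919}{29314} - 1683518 = - \frac{107919585571}{29314}$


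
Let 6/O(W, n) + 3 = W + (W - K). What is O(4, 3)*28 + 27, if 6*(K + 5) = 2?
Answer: 1287/29 ≈ 44.379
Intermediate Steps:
K = -14/3 (K = -5 + (⅙)*2 = -5 + ⅓ = -14/3 ≈ -4.6667)
O(W, n) = 6/(5/3 + 2*W) (O(W, n) = 6/(-3 + (W + (W - 1*(-14/3)))) = 6/(-3 + (W + (W + 14/3))) = 6/(-3 + (W + (14/3 + W))) = 6/(-3 + (14/3 + 2*W)) = 6/(5/3 + 2*W))
O(4, 3)*28 + 27 = (18/(5 + 6*4))*28 + 27 = (18/(5 + 24))*28 + 27 = (18/29)*28 + 27 = 504/29 + 27 = 1287/29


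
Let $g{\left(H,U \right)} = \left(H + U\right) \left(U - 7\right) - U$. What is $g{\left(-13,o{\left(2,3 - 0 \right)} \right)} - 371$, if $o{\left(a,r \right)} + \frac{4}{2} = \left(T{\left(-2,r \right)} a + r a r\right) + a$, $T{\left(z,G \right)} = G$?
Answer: $-208$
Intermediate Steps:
$o{\left(a,r \right)} = -2 + a + a r + a r^{2}$ ($o{\left(a,r \right)} = -2 + \left(\left(r a + r a r\right) + a\right) = -2 + \left(\left(a r + a r r\right) + a\right) = -2 + \left(\left(a r + a r^{2}\right) + a\right) = -2 + \left(a + a r + a r^{2}\right) = -2 + a + a r + a r^{2}$)
$g{\left(H,U \right)} = - U + \left(-7 + U\right) \left(H + U\right)$ ($g{\left(H,U \right)} = \left(H + U\right) \left(-7 + U\right) - U = \left(-7 + U\right) \left(H + U\right) - U = - U + \left(-7 + U\right) \left(H + U\right)$)
$g{\left(-13,o{\left(2,3 - 0 \right)} \right)} - 371 = \left(\left(-2 + 2 + 2 \left(3 - 0\right) + 2 \left(3 - 0\right)^{2}\right)^{2} - 8 \left(-2 + 2 + 2 \left(3 - 0\right) + 2 \left(3 - 0\right)^{2}\right) - -91 - 13 \left(-2 + 2 + 2 \left(3 - 0\right) + 2 \left(3 - 0\right)^{2}\right)\right) - 371 = \left(\left(-2 + 2 + 2 \left(3 + 0\right) + 2 \left(3 + 0\right)^{2}\right)^{2} - 8 \left(-2 + 2 + 2 \left(3 + 0\right) + 2 \left(3 + 0\right)^{2}\right) + 91 - 13 \left(-2 + 2 + 2 \left(3 + 0\right) + 2 \left(3 + 0\right)^{2}\right)\right) - 371 = \left(\left(-2 + 2 + 2 \cdot 3 + 2 \cdot 3^{2}\right)^{2} - 8 \left(-2 + 2 + 2 \cdot 3 + 2 \cdot 3^{2}\right) + 91 - 13 \left(-2 + 2 + 2 \cdot 3 + 2 \cdot 3^{2}\right)\right) - 371 = \left(\left(-2 + 2 + 6 + 2 \cdot 9\right)^{2} - 8 \left(-2 + 2 + 6 + 2 \cdot 9\right) + 91 - 13 \left(-2 + 2 + 6 + 2 \cdot 9\right)\right) - 371 = \left(\left(-2 + 2 + 6 + 18\right)^{2} - 8 \left(-2 + 2 + 6 + 18\right) + 91 - 13 \left(-2 + 2 + 6 + 18\right)\right) - 371 = \left(24^{2} - 192 + 91 - 312\right) - 371 = \left(576 - 192 + 91 - 312\right) - 371 = 163 - 371 = -208$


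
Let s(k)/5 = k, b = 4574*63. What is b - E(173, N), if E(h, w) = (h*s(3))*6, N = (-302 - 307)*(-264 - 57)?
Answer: 272592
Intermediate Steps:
b = 288162
N = 195489 (N = -609*(-321) = 195489)
s(k) = 5*k
E(h, w) = 90*h (E(h, w) = (h*(5*3))*6 = (h*15)*6 = (15*h)*6 = 90*h)
b - E(173, N) = 288162 - 90*173 = 288162 - 1*15570 = 288162 - 15570 = 272592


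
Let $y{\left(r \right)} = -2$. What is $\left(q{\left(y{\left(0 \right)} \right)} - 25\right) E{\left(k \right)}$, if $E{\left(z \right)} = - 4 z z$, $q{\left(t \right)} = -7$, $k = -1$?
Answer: $128$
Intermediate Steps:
$E{\left(z \right)} = - 4 z^{2}$
$\left(q{\left(y{\left(0 \right)} \right)} - 25\right) E{\left(k \right)} = \left(-7 - 25\right) \left(- 4 \left(-1\right)^{2}\right) = - 32 \left(\left(-4\right) 1\right) = \left(-32\right) \left(-4\right) = 128$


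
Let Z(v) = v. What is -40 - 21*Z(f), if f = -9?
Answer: 149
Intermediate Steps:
-40 - 21*Z(f) = -40 - 21*(-9) = -40 + 189 = 149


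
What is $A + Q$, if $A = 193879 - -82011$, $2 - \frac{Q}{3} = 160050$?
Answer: $-204254$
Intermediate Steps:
$Q = -480144$ ($Q = 6 - 480150 = -480144$)
$A = 275890$ ($A = 193879 + 82011 = 275890$)
$A + Q = 275890 - 480144 = -204254$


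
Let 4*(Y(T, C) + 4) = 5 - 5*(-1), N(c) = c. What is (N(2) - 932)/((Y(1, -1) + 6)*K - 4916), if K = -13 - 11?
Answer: 465/2512 ≈ 0.18511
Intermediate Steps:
K = -24
Y(T, C) = -3/2 (Y(T, C) = -4 + (5 - 5*(-1))/4 = -4 + (5 - 1*(-5))/4 = -4 + (5 + 5)/4 = -4 + (¼)*10 = -4 + 5/2 = -3/2)
(N(2) - 932)/((Y(1, -1) + 6)*K - 4916) = (2 - 932)/((-3/2 + 6)*(-24) - 4916) = -930/((9/2)*(-24) - 4916) = -930/(-108 - 4916) = -930/(-5024) = -930*(-1/5024) = 465/2512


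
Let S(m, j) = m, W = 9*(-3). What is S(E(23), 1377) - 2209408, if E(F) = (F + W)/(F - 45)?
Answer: -24303486/11 ≈ -2.2094e+6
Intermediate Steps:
W = -27
E(F) = (-27 + F)/(-45 + F) (E(F) = (F - 27)/(F - 45) = (-27 + F)/(-45 + F))
S(E(23), 1377) - 2209408 = (-27 + 23)/(-45 + 23) - 2209408 = -4/(-22) - 2209408 = -1/22*(-4) - 2209408 = 2/11 - 2209408 = -24303486/11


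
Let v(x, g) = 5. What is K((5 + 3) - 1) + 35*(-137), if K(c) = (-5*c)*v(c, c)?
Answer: -4970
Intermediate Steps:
K(c) = -25*c (K(c) = -5*c*5 = -25*c)
K((5 + 3) - 1) + 35*(-137) = -25*((5 + 3) - 1) + 35*(-137) = -25*(8 - 1) - 4795 = -25*7 - 4795 = -175 - 4795 = -4970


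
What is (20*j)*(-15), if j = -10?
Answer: 3000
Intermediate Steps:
(20*j)*(-15) = (20*(-10))*(-15) = -200*(-15) = 3000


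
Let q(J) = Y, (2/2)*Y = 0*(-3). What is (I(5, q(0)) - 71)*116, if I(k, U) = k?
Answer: -7656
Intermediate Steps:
Y = 0 (Y = 0*(-3) = 0)
q(J) = 0
(I(5, q(0)) - 71)*116 = (5 - 71)*116 = -66*116 = -7656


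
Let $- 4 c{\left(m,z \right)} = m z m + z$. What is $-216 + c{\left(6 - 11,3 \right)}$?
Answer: $- \frac{471}{2} \approx -235.5$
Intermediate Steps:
$c{\left(m,z \right)} = - \frac{z}{4} - \frac{z m^{2}}{4}$ ($c{\left(m,z \right)} = - \frac{m z m + z}{4} = - \frac{z m^{2} + z}{4} = - \frac{z + z m^{2}}{4} = - \frac{z}{4} - \frac{z m^{2}}{4}$)
$-216 + c{\left(6 - 11,3 \right)} = -216 - \frac{3 \left(1 + \left(6 - 11\right)^{2}\right)}{4} = -216 - \frac{3 \left(1 + \left(-5\right)^{2}\right)}{4} = -216 - \frac{3 \left(1 + 25\right)}{4} = -216 - \frac{3}{4} \cdot 26 = -216 - \frac{39}{2} = - \frac{471}{2}$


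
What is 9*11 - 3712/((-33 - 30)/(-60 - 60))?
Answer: -146401/21 ≈ -6971.5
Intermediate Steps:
9*11 - 3712/((-33 - 30)/(-60 - 60)) = 99 - 3712/((-63/(-120))) = 99 - 3712/((-63*(-1/120))) = 99 - 3712/21/40 = 99 - 3712*40/21 = 99 - 116*1280/21 = 99 - 148480/21 = -146401/21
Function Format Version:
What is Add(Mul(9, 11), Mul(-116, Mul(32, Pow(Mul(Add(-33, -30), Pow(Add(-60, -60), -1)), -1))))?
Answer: Rational(-146401, 21) ≈ -6971.5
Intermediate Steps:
Add(Mul(9, 11), Mul(-116, Mul(32, Pow(Mul(Add(-33, -30), Pow(Add(-60, -60), -1)), -1)))) = Add(99, Mul(-116, Mul(32, Pow(Mul(-63, Pow(-120, -1)), -1)))) = Add(99, Mul(-116, Mul(32, Pow(Mul(-63, Rational(-1, 120)), -1)))) = Add(99, Mul(-116, Mul(32, Pow(Rational(21, 40), -1)))) = Add(99, Mul(-116, Mul(32, Rational(40, 21)))) = Add(99, Mul(-116, Rational(1280, 21))) = Add(99, Rational(-148480, 21)) = Rational(-146401, 21)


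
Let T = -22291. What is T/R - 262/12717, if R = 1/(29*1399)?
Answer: -11500849903699/12717 ≈ -9.0437e+8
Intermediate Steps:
R = 1/40571 ≈ 2.4648e-5
T/R - 262/12717 = -22291/1/40571 - 262/12717 = -22291*40571 - 262*1/12717 = -904368161 - 262/12717 = -11500849903699/12717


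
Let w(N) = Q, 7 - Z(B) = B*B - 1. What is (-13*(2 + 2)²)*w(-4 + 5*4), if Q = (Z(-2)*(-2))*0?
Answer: 0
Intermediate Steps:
Z(B) = 8 - B² (Z(B) = 7 - (B*B - 1) = 7 - (B² - 1) = 7 - (-1 + B²) = 7 + (1 - B²) = 8 - B²)
Q = 0 (Q = ((8 - 1*(-2)²)*(-2))*0 = ((8 - 1*4)*(-2))*0 = ((8 - 4)*(-2))*0 = (4*(-2))*0 = -8*0 = 0)
w(N) = 0
(-13*(2 + 2)²)*w(-4 + 5*4) = -13*(2 + 2)²*0 = -13*4²*0 = -13*16*0 = -208*0 = 0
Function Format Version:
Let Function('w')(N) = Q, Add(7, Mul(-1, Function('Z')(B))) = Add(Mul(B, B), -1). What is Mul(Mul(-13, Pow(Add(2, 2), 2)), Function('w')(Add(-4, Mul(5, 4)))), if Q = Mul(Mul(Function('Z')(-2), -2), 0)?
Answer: 0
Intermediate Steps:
Function('Z')(B) = Add(8, Mul(-1, Pow(B, 2))) (Function('Z')(B) = Add(7, Mul(-1, Add(Mul(B, B), -1))) = Add(7, Mul(-1, Add(Pow(B, 2), -1))) = Add(7, Mul(-1, Add(-1, Pow(B, 2)))) = Add(7, Add(1, Mul(-1, Pow(B, 2)))) = Add(8, Mul(-1, Pow(B, 2))))
Q = 0 (Q = Mul(Mul(Add(8, Mul(-1, Pow(-2, 2))), -2), 0) = Mul(Mul(Add(8, Mul(-1, 4)), -2), 0) = Mul(Mul(Add(8, -4), -2), 0) = Mul(Mul(4, -2), 0) = Mul(-8, 0) = 0)
Function('w')(N) = 0
Mul(Mul(-13, Pow(Add(2, 2), 2)), Function('w')(Add(-4, Mul(5, 4)))) = Mul(Mul(-13, Pow(Add(2, 2), 2)), 0) = Mul(Mul(-13, Pow(4, 2)), 0) = Mul(Mul(-13, 16), 0) = Mul(-208, 0) = 0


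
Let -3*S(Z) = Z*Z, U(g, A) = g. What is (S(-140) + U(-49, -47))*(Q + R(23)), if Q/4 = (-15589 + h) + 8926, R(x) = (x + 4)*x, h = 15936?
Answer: -248239537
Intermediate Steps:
R(x) = x*(4 + x) (R(x) = (4 + x)*x = x*(4 + x))
S(Z) = -Z²/3 (S(Z) = -Z*Z/3 = -Z²/3)
Q = 37092 (Q = 4*((-15589 + 15936) + 8926) = 4*(347 + 8926) = 4*9273 = 37092)
(S(-140) + U(-49, -47))*(Q + R(23)) = (-⅓*(-140)² - 49)*(37092 + 23*(4 + 23)) = (-⅓*19600 - 49)*(37092 + 23*27) = (-19600/3 - 49)*(37092 + 621) = -19747/3*37713 = -248239537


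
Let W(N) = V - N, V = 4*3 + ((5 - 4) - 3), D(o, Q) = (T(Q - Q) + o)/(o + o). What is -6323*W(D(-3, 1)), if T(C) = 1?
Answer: -183367/3 ≈ -61122.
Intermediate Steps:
D(o, Q) = (1 + o)/(2*o) (D(o, Q) = (1 + o)/(o + o) = (1 + o)/((2*o)) = (1 + o)*(1/(2*o)) = (1 + o)/(2*o))
V = 10 (V = 12 + (1 - 3) = 12 - 2 = 10)
W(N) = 10 - N
-6323*W(D(-3, 1)) = -6323*(10 - (1 - 3)/(2*(-3))) = -6323*(10 - (-1)*(-2)/(2*3)) = -6323*(10 - 1*⅓) = -6323*(10 - ⅓) = -6323*29/3 = -183367/3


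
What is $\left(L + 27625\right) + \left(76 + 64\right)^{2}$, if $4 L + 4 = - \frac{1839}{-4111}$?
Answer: $\frac{776553295}{16444} \approx 47224.0$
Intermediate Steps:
$L = - \frac{14605}{16444}$ ($L = -1 + \frac{\left(-1839\right) \frac{1}{-4111}}{4} = -1 + \frac{\left(-1839\right) \left(- \frac{1}{4111}\right)}{4} = -1 + \frac{1}{4} \cdot \frac{1839}{4111} = -1 + \frac{1839}{16444} = - \frac{14605}{16444} \approx -0.88817$)
$\left(L + 27625\right) + \left(76 + 64\right)^{2} = \left(- \frac{14605}{16444} + 27625\right) + \left(76 + 64\right)^{2} = \frac{454250895}{16444} + 140^{2} = \frac{454250895}{16444} + 19600 = \frac{776553295}{16444}$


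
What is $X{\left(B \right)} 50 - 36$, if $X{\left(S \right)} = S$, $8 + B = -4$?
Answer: $-636$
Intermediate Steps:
$B = -12$ ($B = -8 - 4 = -12$)
$X{\left(B \right)} 50 - 36 = \left(-12\right) 50 - 36 = -600 - 36 = -636$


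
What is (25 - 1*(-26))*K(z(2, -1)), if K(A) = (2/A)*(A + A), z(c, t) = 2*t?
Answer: 204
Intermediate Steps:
K(A) = 4 (K(A) = (2/A)*(2*A) = 4)
(25 - 1*(-26))*K(z(2, -1)) = (25 - 1*(-26))*4 = (25 + 26)*4 = 51*4 = 204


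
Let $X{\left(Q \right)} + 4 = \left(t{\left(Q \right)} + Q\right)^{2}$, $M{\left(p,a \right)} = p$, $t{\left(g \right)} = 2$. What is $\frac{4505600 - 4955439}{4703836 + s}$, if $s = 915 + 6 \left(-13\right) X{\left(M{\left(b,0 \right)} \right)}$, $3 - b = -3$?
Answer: $- \frac{449839}{4700071} \approx -0.095709$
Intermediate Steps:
$b = 6$ ($b = 3 - -3 = 3 + 3 = 6$)
$X{\left(Q \right)} = -4 + \left(2 + Q\right)^{2}$
$s = -3765$ ($s = 915 + 6 \left(-13\right) 6 \left(4 + 6\right) = 915 - 78 \cdot 6 \cdot 10 = 915 - 4680 = -3765$)
$\frac{4505600 - 4955439}{4703836 + s} = \frac{4505600 - 4955439}{4703836 - 3765} = - \frac{449839}{4700071}$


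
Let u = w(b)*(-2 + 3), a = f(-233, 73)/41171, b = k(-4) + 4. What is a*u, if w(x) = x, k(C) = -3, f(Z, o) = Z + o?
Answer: -160/41171 ≈ -0.0038862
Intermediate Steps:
b = 1 (b = -3 + 4 = 1)
a = -160/41171 (a = (-233 + 73)/41171 = -160*1/41171 = -160/41171 ≈ -0.0038862)
u = 1 (u = 1*(-2 + 3) = 1*1 = 1)
a*u = -160/41171*1 = -160/41171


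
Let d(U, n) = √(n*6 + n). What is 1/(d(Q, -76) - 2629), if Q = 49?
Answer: -2629/6912173 - 2*I*√133/6912173 ≈ -0.00038034 - 3.3369e-6*I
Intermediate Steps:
d(U, n) = √7*√n (d(U, n) = √(6*n + n) = √(7*n) = √7*√n)
1/(d(Q, -76) - 2629) = 1/(√7*√(-76) - 2629) = 1/(√7*(2*I*√19) - 2629) = 1/(2*I*√133 - 2629) = 1/(-2629 + 2*I*√133)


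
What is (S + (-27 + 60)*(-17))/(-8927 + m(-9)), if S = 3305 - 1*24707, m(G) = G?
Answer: 21963/8936 ≈ 2.4578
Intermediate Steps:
S = -21402 (S = 3305 - 24707 = -21402)
(S + (-27 + 60)*(-17))/(-8927 + m(-9)) = (-21402 + (-27 + 60)*(-17))/(-8927 - 9) = (-21402 + 33*(-17))/(-8936) = (-21402 - 561)*(-1/8936) = -21963*(-1/8936) = 21963/8936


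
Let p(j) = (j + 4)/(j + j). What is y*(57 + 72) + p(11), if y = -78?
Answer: -221349/22 ≈ -10061.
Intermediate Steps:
p(j) = (4 + j)/(2*j) (p(j) = (4 + j)/((2*j)) = (4 + j)*(1/(2*j)) = (4 + j)/(2*j))
y*(57 + 72) + p(11) = -78*(57 + 72) + (½)*(4 + 11)/11 = -78*129 + (½)*(1/11)*15 = -10062 + 15/22 = -221349/22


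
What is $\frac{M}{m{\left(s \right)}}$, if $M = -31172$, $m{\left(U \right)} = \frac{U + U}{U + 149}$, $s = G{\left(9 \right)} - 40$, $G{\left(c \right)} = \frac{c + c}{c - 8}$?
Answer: $\frac{989711}{11} \approx 89974.0$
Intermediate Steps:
$G{\left(c \right)} = \frac{2 c}{-8 + c}$
$s = -22$ ($s = 2 \cdot 9 \frac{1}{-8 + 9} - 40 = 2 \cdot 9 \cdot 1^{-1} - 40 = 2 \cdot 9 \cdot 1 - 40 = 18 - 40 = -22$)
$m{\left(U \right)} = \frac{2 U}{149 + U}$
$\frac{M}{m{\left(s \right)}} = - \frac{31172}{2 \left(-22\right) \frac{1}{149 - 22}} = - \frac{31172}{2 \left(-22\right) \frac{1}{127}} = - \frac{31172}{- \frac{44}{127}} = \left(-31172\right) \left(- \frac{127}{44}\right) = \frac{989711}{11}$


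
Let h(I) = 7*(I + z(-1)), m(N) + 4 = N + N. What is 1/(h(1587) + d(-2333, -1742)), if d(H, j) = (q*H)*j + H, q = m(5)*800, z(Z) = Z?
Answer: 1/19507621569 ≈ 5.1262e-11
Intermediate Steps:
m(N) = -4 + 2*N (m(N) = -4 + (N + N) = -4 + 2*N)
q = 4800 (q = (-4 + 2*5)*800 = (-4 + 10)*800 = 6*800 = 4800)
d(H, j) = H + 4800*H*j (d(H, j) = (4800*H)*j + H = 4800*H*j + H = H + 4800*H*j)
h(I) = -7 + 7*I (h(I) = 7*(I - 1) = 7*(-1 + I) = -7 + 7*I)
1/(h(1587) + d(-2333, -1742)) = 1/((-7 + 7*1587) - 2333*(1 + 4800*(-1742))) = 1/((-7 + 11109) - 2333*(1 - 8361600)) = 1/(11102 - 2333*(-8361599)) = 1/(11102 + 19507610467) = 1/19507621569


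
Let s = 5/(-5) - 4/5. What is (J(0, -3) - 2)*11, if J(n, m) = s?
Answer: -209/5 ≈ -41.800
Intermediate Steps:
s = -9/5 (s = 5*(-1/5) - 4*1/5 = -1 - 4/5 = -9/5 ≈ -1.8000)
J(n, m) = -9/5
(J(0, -3) - 2)*11 = (-9/5 - 2)*11 = -19/5*11 = -209/5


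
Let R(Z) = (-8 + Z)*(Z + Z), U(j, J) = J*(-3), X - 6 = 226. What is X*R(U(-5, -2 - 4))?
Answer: 83520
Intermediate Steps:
X = 232 (X = 6 + 226 = 232)
U(j, J) = -3*J
R(Z) = 2*Z*(-8 + Z) (R(Z) = (-8 + Z)*(2*Z) = 2*Z*(-8 + Z))
X*R(U(-5, -2 - 4)) = 232*(2*(-3*(-2 - 4))*(-8 - 3*(-2 - 4))) = 232*(2*(-3*(-6))*(-8 - 3*(-6))) = 232*(2*18*(-8 + 18)) = 232*(2*18*10) = 232*360 = 83520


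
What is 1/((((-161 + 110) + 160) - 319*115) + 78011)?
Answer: 1/41435 ≈ 2.4134e-5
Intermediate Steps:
1/((((-161 + 110) + 160) - 319*115) + 78011) = 1/(((-51 + 160) - 36685) + 78011) = 1/((109 - 36685) + 78011) = 1/(-36576 + 78011) = 1/41435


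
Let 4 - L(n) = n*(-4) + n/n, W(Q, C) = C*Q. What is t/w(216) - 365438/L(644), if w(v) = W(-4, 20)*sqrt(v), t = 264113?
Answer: -365438/2579 - 264113*sqrt(6)/2880 ≈ -366.33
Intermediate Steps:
w(v) = -80*sqrt(v) (w(v) = (20*(-4))*sqrt(v) = -80*sqrt(v))
L(n) = 3 + 4*n (L(n) = 4 - (n*(-4) + n/n) = 4 - (-4*n + 1) = 4 - (1 - 4*n) = 4 + (-1 + 4*n) = 3 + 4*n)
t/w(216) - 365438/L(644) = 264113/((-480*sqrt(6))) - 365438/(3 + 4*644) = 264113/((-480*sqrt(6))) - 365438/(3 + 2576) = 264113/((-480*sqrt(6))) - 365438/2579 = 264113*(-sqrt(6)/2880) - 365438*1/2579 = -264113*sqrt(6)/2880 - 365438/2579 = -365438/2579 - 264113*sqrt(6)/2880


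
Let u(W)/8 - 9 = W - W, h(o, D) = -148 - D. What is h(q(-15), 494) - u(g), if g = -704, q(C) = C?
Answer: -714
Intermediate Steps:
u(W) = 72 (u(W) = 72 + 8*(W - W) = 72 + 8*0 = 72 + 0 = 72)
h(q(-15), 494) - u(g) = (-148 - 1*494) - 1*72 = (-148 - 494) - 72 = -642 - 72 = -714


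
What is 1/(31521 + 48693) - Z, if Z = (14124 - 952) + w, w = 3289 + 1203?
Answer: -1416900095/80214 ≈ -17664.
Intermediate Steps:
w = 4492
Z = 17664 (Z = (14124 - 952) + 4492 = 13172 + 4492 = 17664)
1/(31521 + 48693) - Z = 1/(31521 + 48693) - 1*17664 = 1/80214 - 17664 = -1416900095/80214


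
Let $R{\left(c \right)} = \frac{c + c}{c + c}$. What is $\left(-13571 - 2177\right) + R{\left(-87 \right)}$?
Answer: $-15747$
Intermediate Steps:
$R{\left(c \right)} = 1$ ($R{\left(c \right)} = \frac{2 c}{2 c} = 2 c \frac{1}{2 c} = 1$)
$\left(-13571 - 2177\right) + R{\left(-87 \right)} = \left(-13571 - 2177\right) + 1 = -15748 + 1 = -15747$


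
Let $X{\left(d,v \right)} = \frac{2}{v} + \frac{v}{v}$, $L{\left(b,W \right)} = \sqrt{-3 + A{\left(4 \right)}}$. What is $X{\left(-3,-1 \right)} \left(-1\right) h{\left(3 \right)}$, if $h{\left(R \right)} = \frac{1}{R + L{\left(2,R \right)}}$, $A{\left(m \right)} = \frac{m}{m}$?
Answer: $\frac{3}{11} - \frac{i \sqrt{2}}{11} \approx 0.27273 - 0.12856 i$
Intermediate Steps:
$A{\left(m \right)} = 1$
$L{\left(b,W \right)} = i \sqrt{2}$ ($L{\left(b,W \right)} = \sqrt{-3 + 1} = \sqrt{-2} = i \sqrt{2}$)
$X{\left(d,v \right)} = 1 + \frac{2}{v}$ ($X{\left(d,v \right)} = \frac{2}{v} + 1 = 1 + \frac{2}{v}$)
$h{\left(R \right)} = \frac{1}{R + i \sqrt{2}}$
$X{\left(-3,-1 \right)} \left(-1\right) h{\left(3 \right)} = \frac{\frac{2 - 1}{-1} \left(-1\right)}{3 + i \sqrt{2}} = \frac{\left(-1\right) 1 \left(-1\right)}{3 + i \sqrt{2}} = \frac{\left(-1\right) \left(-1\right)}{3 + i \sqrt{2}} = 1 \frac{1}{3 + i \sqrt{2}} = \frac{1}{3 + i \sqrt{2}}$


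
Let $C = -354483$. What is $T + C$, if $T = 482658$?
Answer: $128175$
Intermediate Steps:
$T + C = 482658 - 354483 = 128175$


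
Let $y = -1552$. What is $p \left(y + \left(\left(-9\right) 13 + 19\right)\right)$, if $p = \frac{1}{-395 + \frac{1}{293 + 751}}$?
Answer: $\frac{156600}{37489} \approx 4.1772$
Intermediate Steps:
$p = - \frac{1044}{412379}$ ($p = \frac{1}{-395 + \frac{1}{1044}} = \frac{1}{- \frac{412379}{1044}} = - \frac{1044}{412379} \approx -0.0025317$)
$p \left(y + \left(\left(-9\right) 13 + 19\right)\right) = - \frac{1044 \left(-1552 + \left(\left(-9\right) 13 + 19\right)\right)}{412379} = - \frac{1044 \left(-1552 + \left(-117 + 19\right)\right)}{412379} = - \frac{1044 \left(-1552 - 98\right)}{412379} = \left(- \frac{1044}{412379}\right) \left(-1650\right) = \frac{156600}{37489}$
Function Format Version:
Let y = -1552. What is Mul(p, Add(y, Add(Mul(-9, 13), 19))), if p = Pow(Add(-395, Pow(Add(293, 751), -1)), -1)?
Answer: Rational(156600, 37489) ≈ 4.1772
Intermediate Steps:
p = Rational(-1044, 412379) (p = Pow(Add(-395, Pow(1044, -1)), -1) = Pow(Add(-395, Rational(1, 1044)), -1) = Pow(Rational(-412379, 1044), -1) = Rational(-1044, 412379) ≈ -0.0025317)
Mul(p, Add(y, Add(Mul(-9, 13), 19))) = Mul(Rational(-1044, 412379), Add(-1552, Add(Mul(-9, 13), 19))) = Mul(Rational(-1044, 412379), Add(-1552, Add(-117, 19))) = Mul(Rational(-1044, 412379), Add(-1552, -98)) = Mul(Rational(-1044, 412379), -1650) = Rational(156600, 37489)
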